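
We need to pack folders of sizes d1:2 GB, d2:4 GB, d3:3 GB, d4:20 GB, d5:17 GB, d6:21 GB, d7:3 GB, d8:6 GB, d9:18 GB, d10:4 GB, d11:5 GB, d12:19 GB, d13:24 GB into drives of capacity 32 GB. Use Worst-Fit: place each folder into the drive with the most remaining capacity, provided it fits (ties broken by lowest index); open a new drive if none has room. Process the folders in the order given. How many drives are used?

drive 1: place d1 (2 GB), 30 GB left
drive 1: place d2 (4 GB), 26 GB left
drive 1: place d3 (3 GB), 23 GB left
drive 1: place d4 (20 GB), 3 GB left
drive 2: place d5 (17 GB), 15 GB left
drive 3: place d6 (21 GB), 11 GB left
drive 2: place d7 (3 GB), 12 GB left
drive 2: place d8 (6 GB), 6 GB left
drive 4: place d9 (18 GB), 14 GB left
drive 4: place d10 (4 GB), 10 GB left
drive 3: place d11 (5 GB), 6 GB left
drive 5: place d12 (19 GB), 13 GB left
drive 6: place d13 (24 GB), 8 GB left

6 drives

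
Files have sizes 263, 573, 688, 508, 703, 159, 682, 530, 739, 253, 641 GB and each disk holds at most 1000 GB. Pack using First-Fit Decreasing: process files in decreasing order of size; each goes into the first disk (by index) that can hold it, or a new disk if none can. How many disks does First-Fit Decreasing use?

Sorted descending: 739, 703, 688, 682, 641, 573, 530, 508, 263, 253, 159.
disk 1: place 739 GB, 261 GB left
disk 2: place 703 GB, 297 GB left
disk 3: place 688 GB, 312 GB left
disk 4: place 682 GB, 318 GB left
disk 5: place 641 GB, 359 GB left
disk 6: place 573 GB, 427 GB left
disk 7: place 530 GB, 470 GB left
disk 8: place 508 GB, 492 GB left
disk 2: place 263 GB, 34 GB left
disk 1: place 253 GB, 8 GB left
disk 3: place 159 GB, 153 GB left
Final disks: [739,253] [703,263] [688,159] [682] [641] [573] [530] [508].

8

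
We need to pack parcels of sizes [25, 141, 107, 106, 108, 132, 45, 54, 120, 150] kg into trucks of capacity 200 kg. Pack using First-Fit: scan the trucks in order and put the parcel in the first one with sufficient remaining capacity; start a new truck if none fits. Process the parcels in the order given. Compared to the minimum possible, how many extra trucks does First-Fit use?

0

First-Fit: [25,141] [107,45] [106,54] [108] [132] [120] [150] → 7 trucks.
7 parcels exceed 100 kg (half the capacity), and no two of those can share a truck, so at least 7 trucks are needed.
So 7 is already optimal.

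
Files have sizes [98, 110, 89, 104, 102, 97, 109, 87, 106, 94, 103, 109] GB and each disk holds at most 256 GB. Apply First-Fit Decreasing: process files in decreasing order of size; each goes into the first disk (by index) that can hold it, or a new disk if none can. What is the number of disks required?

Sorted descending: 110, 109, 109, 106, 104, 103, 102, 98, 97, 94, 89, 87.
Put 110 GB in disk 1; 146 GB remain.
Put 109 GB in disk 1; 37 GB remain.
Put 109 GB in disk 2; 147 GB remain.
Put 106 GB in disk 2; 41 GB remain.
Put 104 GB in disk 3; 152 GB remain.
Put 103 GB in disk 3; 49 GB remain.
Put 102 GB in disk 4; 154 GB remain.
Put 98 GB in disk 4; 56 GB remain.
Put 97 GB in disk 5; 159 GB remain.
Put 94 GB in disk 5; 65 GB remain.
Put 89 GB in disk 6; 167 GB remain.
Put 87 GB in disk 6; 80 GB remain.
Final disks: [110,109] [109,106] [104,103] [102,98] [97,94] [89,87].

6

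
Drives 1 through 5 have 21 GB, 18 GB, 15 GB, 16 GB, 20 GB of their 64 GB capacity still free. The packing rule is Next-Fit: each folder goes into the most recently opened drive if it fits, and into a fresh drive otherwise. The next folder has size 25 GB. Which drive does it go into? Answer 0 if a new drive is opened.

0

Next-Fit only looks at drive 5, which has 20 GB free.
25 GB does not fit, so a new drive is opened.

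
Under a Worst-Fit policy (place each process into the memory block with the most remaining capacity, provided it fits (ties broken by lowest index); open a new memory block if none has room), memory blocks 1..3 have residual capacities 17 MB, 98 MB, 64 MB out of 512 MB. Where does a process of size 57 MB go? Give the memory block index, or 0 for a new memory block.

Memory blocks with room: memory block 2 (98 MB), memory block 3 (64 MB).
Most room is memory block 2 with 98 MB free.

2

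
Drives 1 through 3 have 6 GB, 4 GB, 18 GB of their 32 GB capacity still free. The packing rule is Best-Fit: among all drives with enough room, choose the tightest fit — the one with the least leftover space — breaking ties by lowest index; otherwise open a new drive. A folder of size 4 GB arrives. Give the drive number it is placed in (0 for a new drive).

Drives with room: drive 1 (6 GB), drive 2 (4 GB), drive 3 (18 GB).
Tightest fit is drive 2 with 4 GB free.

2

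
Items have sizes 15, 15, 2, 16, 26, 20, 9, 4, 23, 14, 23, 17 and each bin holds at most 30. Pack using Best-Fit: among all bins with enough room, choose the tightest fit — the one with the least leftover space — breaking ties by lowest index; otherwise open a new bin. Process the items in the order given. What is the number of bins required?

8 bins

bin 1: place 15, 15 left
bin 1: place 15, 0 left
bin 2: place 2, 28 left
bin 2: place 16, 12 left
bin 3: place 26, 4 left
bin 4: place 20, 10 left
bin 4: place 9, 1 left
bin 3: place 4, 0 left
bin 5: place 23, 7 left
bin 6: place 14, 16 left
bin 7: place 23, 7 left
bin 8: place 17, 13 left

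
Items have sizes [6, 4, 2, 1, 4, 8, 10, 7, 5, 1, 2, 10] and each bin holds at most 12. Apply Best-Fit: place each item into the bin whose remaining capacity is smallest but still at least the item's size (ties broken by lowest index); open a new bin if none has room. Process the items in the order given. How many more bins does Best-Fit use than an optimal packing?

1

Best-Fit: [6,4,2] [1,4,7] [8,2] [10,1] [5] [10] → 6 bins.
Total size 60; any packing needs at least ⌈60/12⌉ = 5 bins.
An optimal packing achieves that bound: [10,2] [10,2] [8,4] [7,5] [6,4,1,1] → 5 bins.
Excess: 6 − 5 = 1.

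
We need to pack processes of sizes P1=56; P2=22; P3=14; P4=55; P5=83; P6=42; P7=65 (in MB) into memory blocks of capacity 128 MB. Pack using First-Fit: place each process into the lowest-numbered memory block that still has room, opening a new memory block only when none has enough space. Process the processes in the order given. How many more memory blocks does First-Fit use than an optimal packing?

First-Fit: [56,22,14] [55,42] [83] [65] → 4 memory blocks.
Total size 337 MB; any packing needs at least ⌈337/128⌉ = 3 memory blocks.
An optimal packing achieves that bound: [83,42] [65,56] [55,22,14] → 3 memory blocks.
Excess: 4 − 3 = 1.

1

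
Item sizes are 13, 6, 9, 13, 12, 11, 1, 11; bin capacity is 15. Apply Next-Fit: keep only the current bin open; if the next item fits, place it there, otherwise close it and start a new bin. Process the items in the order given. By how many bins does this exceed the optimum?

Next-Fit: [13] [6,9] [13] [12] [11,1] [11] → 6 bins.
Total size 76; any packing needs at least ⌈76/15⌉ = 6 bins.
So 6 is already optimal.

0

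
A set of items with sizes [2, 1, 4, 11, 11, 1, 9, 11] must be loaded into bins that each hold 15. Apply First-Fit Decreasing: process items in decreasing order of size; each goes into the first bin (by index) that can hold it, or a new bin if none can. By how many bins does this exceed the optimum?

First-Fit Decreasing: [11,4] [11,2,1,1] [11] [9] → 4 bins.
Total size 50; any packing needs at least ⌈50/15⌉ = 4 bins.
So 4 is already optimal.

0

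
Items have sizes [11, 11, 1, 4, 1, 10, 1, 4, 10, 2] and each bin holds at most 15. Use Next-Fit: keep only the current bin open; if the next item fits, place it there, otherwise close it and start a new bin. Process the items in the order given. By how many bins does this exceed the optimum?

Next-Fit: [11] [11,1] [4,1,10] [1,4,10] [2] → 5 bins.
Total size 55; any packing needs at least ⌈55/15⌉ = 4 bins.
An optimal packing achieves that bound: [11,4] [11,4] [10,2,1,1,1] [10] → 4 bins.
Excess: 5 − 4 = 1.

1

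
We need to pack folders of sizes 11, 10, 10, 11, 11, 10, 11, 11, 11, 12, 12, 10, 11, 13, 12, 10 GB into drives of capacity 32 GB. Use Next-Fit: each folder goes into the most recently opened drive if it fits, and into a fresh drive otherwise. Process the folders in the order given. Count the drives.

drive 1: place 11 GB, 21 GB left
drive 1: place 10 GB, 11 GB left
drive 1: place 10 GB, 1 GB left
drive 2: place 11 GB, 21 GB left
drive 2: place 11 GB, 10 GB left
drive 2: place 10 GB, 0 GB left
drive 3: place 11 GB, 21 GB left
drive 3: place 11 GB, 10 GB left
drive 4: place 11 GB, 21 GB left
drive 4: place 12 GB, 9 GB left
drive 5: place 12 GB, 20 GB left
drive 5: place 10 GB, 10 GB left
drive 6: place 11 GB, 21 GB left
drive 6: place 13 GB, 8 GB left
drive 7: place 12 GB, 20 GB left
drive 7: place 10 GB, 10 GB left
Final drives: [11,10,10] [11,11,10] [11,11] [11,12] [12,10] [11,13] [12,10].

7 drives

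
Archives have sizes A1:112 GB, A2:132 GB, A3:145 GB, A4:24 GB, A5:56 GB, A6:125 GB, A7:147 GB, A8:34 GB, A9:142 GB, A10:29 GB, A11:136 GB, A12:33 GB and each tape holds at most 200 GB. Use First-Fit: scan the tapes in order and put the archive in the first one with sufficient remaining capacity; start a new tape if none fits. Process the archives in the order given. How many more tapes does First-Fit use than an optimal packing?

First-Fit: [112,24,56] [132,34,29] [145,33] [125] [147] [142] [136] → 7 tapes.
7 archives exceed 100 GB (half the capacity), and no two of those can share a tape, so at least 7 tapes are needed.
So 7 is already optimal.

0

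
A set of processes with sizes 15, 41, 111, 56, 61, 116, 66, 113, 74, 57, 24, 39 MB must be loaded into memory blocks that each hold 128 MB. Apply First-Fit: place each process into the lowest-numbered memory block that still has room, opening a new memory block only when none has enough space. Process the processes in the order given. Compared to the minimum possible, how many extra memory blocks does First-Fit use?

First-Fit: [15,41,56] [111] [61,66] [116] [113] [74,24] [57,39] → 7 memory blocks.
Total size 773 MB; any packing needs at least ⌈773/128⌉ = 7 memory blocks.
So 7 is already optimal.

0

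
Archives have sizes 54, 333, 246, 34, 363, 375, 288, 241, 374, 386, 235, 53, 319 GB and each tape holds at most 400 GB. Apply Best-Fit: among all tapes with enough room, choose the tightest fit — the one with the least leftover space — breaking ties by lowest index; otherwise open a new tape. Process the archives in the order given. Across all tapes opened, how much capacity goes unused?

699

tape 1: place 54 GB, 346 GB left
tape 1: place 333 GB, 13 GB left
tape 2: place 246 GB, 154 GB left
tape 2: place 34 GB, 120 GB left
tape 3: place 363 GB, 37 GB left
tape 4: place 375 GB, 25 GB left
tape 5: place 288 GB, 112 GB left
tape 6: place 241 GB, 159 GB left
tape 7: place 374 GB, 26 GB left
tape 8: place 386 GB, 14 GB left
tape 9: place 235 GB, 165 GB left
tape 5: place 53 GB, 59 GB left
tape 10: place 319 GB, 81 GB left
10 tapes × 400 GB = 4000 GB; used 3301 GB; unused 699 GB.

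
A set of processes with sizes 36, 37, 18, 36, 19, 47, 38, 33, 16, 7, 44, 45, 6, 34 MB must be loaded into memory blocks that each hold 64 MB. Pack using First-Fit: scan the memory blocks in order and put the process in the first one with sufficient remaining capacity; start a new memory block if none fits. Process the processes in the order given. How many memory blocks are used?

9

memory block 1: place 36 MB, 28 MB left
memory block 2: place 37 MB, 27 MB left
memory block 1: place 18 MB, 10 MB left
memory block 3: place 36 MB, 28 MB left
memory block 2: place 19 MB, 8 MB left
memory block 4: place 47 MB, 17 MB left
memory block 5: place 38 MB, 26 MB left
memory block 6: place 33 MB, 31 MB left
memory block 3: place 16 MB, 12 MB left
memory block 1: place 7 MB, 3 MB left
memory block 7: place 44 MB, 20 MB left
memory block 8: place 45 MB, 19 MB left
memory block 2: place 6 MB, 2 MB left
memory block 9: place 34 MB, 30 MB left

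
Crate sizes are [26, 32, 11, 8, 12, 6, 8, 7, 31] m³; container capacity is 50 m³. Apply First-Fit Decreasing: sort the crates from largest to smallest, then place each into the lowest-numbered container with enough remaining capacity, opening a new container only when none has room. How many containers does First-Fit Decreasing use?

3 containers

Sorted descending: 32, 31, 26, 12, 11, 8, 8, 7, 6.
32 m³ → container 1 (remaining 18 m³)
31 m³ → container 2 (remaining 19 m³)
26 m³ → container 3 (remaining 24 m³)
12 m³ → container 1 (remaining 6 m³)
11 m³ → container 2 (remaining 8 m³)
8 m³ → container 2 (remaining 0 m³)
8 m³ → container 3 (remaining 16 m³)
7 m³ → container 3 (remaining 9 m³)
6 m³ → container 1 (remaining 0 m³)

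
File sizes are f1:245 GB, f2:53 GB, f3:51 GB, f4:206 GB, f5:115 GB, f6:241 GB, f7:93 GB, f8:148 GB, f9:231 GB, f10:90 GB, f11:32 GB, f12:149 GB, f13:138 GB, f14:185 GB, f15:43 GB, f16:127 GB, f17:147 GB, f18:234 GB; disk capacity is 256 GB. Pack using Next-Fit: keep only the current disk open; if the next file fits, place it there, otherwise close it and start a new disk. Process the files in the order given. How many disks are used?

Put f1 (245 GB) in disk 1; 11 GB remain.
Put f2 (53 GB) in disk 2; 203 GB remain.
Put f3 (51 GB) in disk 2; 152 GB remain.
Put f4 (206 GB) in disk 3; 50 GB remain.
Put f5 (115 GB) in disk 4; 141 GB remain.
Put f6 (241 GB) in disk 5; 15 GB remain.
Put f7 (93 GB) in disk 6; 163 GB remain.
Put f8 (148 GB) in disk 6; 15 GB remain.
Put f9 (231 GB) in disk 7; 25 GB remain.
Put f10 (90 GB) in disk 8; 166 GB remain.
Put f11 (32 GB) in disk 8; 134 GB remain.
Put f12 (149 GB) in disk 9; 107 GB remain.
Put f13 (138 GB) in disk 10; 118 GB remain.
Put f14 (185 GB) in disk 11; 71 GB remain.
Put f15 (43 GB) in disk 11; 28 GB remain.
Put f16 (127 GB) in disk 12; 129 GB remain.
Put f17 (147 GB) in disk 13; 109 GB remain.
Put f18 (234 GB) in disk 14; 22 GB remain.

14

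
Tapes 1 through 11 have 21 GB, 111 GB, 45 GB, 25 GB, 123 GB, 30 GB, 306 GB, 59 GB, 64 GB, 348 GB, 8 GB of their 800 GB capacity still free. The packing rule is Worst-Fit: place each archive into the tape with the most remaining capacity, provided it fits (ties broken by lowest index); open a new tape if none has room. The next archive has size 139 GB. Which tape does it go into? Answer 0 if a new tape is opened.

Tapes with room: tape 7 (306 GB), tape 10 (348 GB).
Most room is tape 10 with 348 GB free.

10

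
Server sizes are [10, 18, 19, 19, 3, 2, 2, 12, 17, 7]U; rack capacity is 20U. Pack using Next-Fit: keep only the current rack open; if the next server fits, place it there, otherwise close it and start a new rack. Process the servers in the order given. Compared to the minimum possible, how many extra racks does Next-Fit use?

1

Next-Fit: [10] [18] [19] [19] [3,2,2,12] [17] [7] → 7 racks.
Total size 109U; any packing needs at least ⌈109/20⌉ = 6 racks.
An optimal packing achieves that bound: [19] [19] [18,2] [17,3] [12,7] [10,2] → 6 racks.
Excess: 7 − 6 = 1.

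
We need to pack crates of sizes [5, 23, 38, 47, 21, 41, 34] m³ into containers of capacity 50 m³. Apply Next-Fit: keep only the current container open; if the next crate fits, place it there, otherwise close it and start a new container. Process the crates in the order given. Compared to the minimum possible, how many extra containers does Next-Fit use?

1

Next-Fit: [5,23] [38] [47] [21] [41] [34] → 6 containers.
Total size 209 m³; any packing needs at least ⌈209/50⌉ = 5 containers.
An optimal packing achieves that bound: [47] [41,5] [38] [34] [23,21] → 5 containers.
Excess: 6 − 5 = 1.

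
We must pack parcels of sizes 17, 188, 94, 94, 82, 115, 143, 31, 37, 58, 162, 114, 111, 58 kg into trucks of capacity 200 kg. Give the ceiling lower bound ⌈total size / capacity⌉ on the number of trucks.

Total size = 17 + 188 + 94 + 94 + 82 + 115 + 143 + 31 + 37 + 58 + 162 + 114 + 111 + 58 = 1304 kg.
⌈1304 / 200⌉ = 7.

7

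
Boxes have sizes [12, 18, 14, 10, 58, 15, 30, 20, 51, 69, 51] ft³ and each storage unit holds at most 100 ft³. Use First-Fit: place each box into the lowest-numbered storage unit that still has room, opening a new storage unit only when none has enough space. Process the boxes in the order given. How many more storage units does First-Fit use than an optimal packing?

1

First-Fit: [12,18,14,10,15,30] [58,20] [51] [69] [51] → 5 storage units.
Total size 348 ft³; any packing needs at least ⌈348/100⌉ = 4 storage units.
An optimal packing achieves that bound: [69,30] [58,20,18] [51,15,14,12] [51,10] → 4 storage units.
Excess: 5 − 4 = 1.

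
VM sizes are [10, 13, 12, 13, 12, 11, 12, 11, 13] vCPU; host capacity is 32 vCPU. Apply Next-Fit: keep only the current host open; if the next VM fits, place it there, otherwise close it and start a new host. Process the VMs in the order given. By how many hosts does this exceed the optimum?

1

Next-Fit: [10,13] [12,13] [12,11] [12,11] [13] → 5 hosts.
Total size 107 vCPU; any packing needs at least ⌈107/32⌉ = 4 hosts.
An optimal packing achieves that bound: [13,13] [13,12] [12,12] [11,11,10] → 4 hosts.
Excess: 5 − 4 = 1.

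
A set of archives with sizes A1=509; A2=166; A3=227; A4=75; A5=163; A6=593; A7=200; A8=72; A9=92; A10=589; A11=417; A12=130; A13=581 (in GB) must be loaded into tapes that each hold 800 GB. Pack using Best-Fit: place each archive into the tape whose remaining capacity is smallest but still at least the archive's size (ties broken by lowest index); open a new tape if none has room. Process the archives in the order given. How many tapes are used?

tape 1: place A1 (509 GB), 291 GB left
tape 1: place A2 (166 GB), 125 GB left
tape 2: place A3 (227 GB), 573 GB left
tape 1: place A4 (75 GB), 50 GB left
tape 2: place A5 (163 GB), 410 GB left
tape 3: place A6 (593 GB), 207 GB left
tape 3: place A7 (200 GB), 7 GB left
tape 2: place A8 (72 GB), 338 GB left
tape 2: place A9 (92 GB), 246 GB left
tape 4: place A10 (589 GB), 211 GB left
tape 5: place A11 (417 GB), 383 GB left
tape 4: place A12 (130 GB), 81 GB left
tape 6: place A13 (581 GB), 219 GB left

6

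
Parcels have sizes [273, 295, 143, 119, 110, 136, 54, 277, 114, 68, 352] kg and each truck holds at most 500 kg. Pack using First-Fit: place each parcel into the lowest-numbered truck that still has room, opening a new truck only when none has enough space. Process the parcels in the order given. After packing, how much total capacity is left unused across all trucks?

559

273 kg → truck 1 (remaining 227 kg)
295 kg → truck 2 (remaining 205 kg)
143 kg → truck 1 (remaining 84 kg)
119 kg → truck 2 (remaining 86 kg)
110 kg → truck 3 (remaining 390 kg)
136 kg → truck 3 (remaining 254 kg)
54 kg → truck 1 (remaining 30 kg)
277 kg → truck 4 (remaining 223 kg)
114 kg → truck 3 (remaining 140 kg)
68 kg → truck 2 (remaining 18 kg)
352 kg → truck 5 (remaining 148 kg)
5 trucks × 500 kg = 2500 kg; used 1941 kg; unused 559 kg.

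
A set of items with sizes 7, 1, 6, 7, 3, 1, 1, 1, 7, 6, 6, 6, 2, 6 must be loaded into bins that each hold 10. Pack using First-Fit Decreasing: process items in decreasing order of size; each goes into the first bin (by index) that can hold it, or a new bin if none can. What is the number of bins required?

8

Sorted descending: 7, 7, 7, 6, 6, 6, 6, 6, 3, 2, 1, 1, 1, 1.
Put 7 in bin 1; 3 remain.
Put 7 in bin 2; 3 remain.
Put 7 in bin 3; 3 remain.
Put 6 in bin 4; 4 remain.
Put 6 in bin 5; 4 remain.
Put 6 in bin 6; 4 remain.
Put 6 in bin 7; 4 remain.
Put 6 in bin 8; 4 remain.
Put 3 in bin 1; 0 remain.
Put 2 in bin 2; 1 remain.
Put 1 in bin 2; 0 remain.
Put 1 in bin 3; 2 remain.
Put 1 in bin 3; 1 remain.
Put 1 in bin 3; 0 remain.
Final bins: [7,3] [7,2,1] [7,1,1,1] [6] [6] [6] [6] [6].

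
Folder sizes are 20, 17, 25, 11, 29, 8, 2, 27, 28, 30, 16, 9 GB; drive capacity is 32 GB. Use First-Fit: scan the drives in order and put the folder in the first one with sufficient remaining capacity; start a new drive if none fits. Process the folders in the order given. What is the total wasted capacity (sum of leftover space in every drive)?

drive 1: place 20 GB, 12 GB left
drive 2: place 17 GB, 15 GB left
drive 3: place 25 GB, 7 GB left
drive 1: place 11 GB, 1 GB left
drive 4: place 29 GB, 3 GB left
drive 2: place 8 GB, 7 GB left
drive 2: place 2 GB, 5 GB left
drive 5: place 27 GB, 5 GB left
drive 6: place 28 GB, 4 GB left
drive 7: place 30 GB, 2 GB left
drive 8: place 16 GB, 16 GB left
drive 8: place 9 GB, 7 GB left
8 drives × 32 GB = 256 GB; used 222 GB; unused 34 GB.

34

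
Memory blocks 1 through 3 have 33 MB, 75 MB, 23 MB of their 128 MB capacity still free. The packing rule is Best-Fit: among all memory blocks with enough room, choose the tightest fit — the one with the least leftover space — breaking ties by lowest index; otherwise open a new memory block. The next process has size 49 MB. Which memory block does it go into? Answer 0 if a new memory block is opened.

2

Memory blocks with room: memory block 2 (75 MB).
Tightest fit is memory block 2 with 75 MB free.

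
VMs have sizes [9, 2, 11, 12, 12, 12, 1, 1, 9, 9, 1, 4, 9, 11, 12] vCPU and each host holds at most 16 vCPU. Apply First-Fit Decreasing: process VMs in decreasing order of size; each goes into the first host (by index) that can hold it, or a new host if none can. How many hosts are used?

Sorted descending: 12, 12, 12, 12, 11, 11, 9, 9, 9, 9, 4, 2, 1, 1, 1.
host 1: place 12 vCPU, 4 vCPU left
host 2: place 12 vCPU, 4 vCPU left
host 3: place 12 vCPU, 4 vCPU left
host 4: place 12 vCPU, 4 vCPU left
host 5: place 11 vCPU, 5 vCPU left
host 6: place 11 vCPU, 5 vCPU left
host 7: place 9 vCPU, 7 vCPU left
host 8: place 9 vCPU, 7 vCPU left
host 9: place 9 vCPU, 7 vCPU left
host 10: place 9 vCPU, 7 vCPU left
host 1: place 4 vCPU, 0 vCPU left
host 2: place 2 vCPU, 2 vCPU left
host 2: place 1 vCPU, 1 vCPU left
host 2: place 1 vCPU, 0 vCPU left
host 3: place 1 vCPU, 3 vCPU left
Final hosts: [12,4] [12,2,1,1] [12,1] [12] [11] [11] [9] [9] [9] [9].

10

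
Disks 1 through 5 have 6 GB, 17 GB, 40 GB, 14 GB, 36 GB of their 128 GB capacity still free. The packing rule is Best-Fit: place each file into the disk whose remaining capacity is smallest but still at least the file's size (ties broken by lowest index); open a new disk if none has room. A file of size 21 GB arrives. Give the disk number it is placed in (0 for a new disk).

Disks with room: disk 3 (40 GB), disk 5 (36 GB).
Tightest fit is disk 5 with 36 GB free.

5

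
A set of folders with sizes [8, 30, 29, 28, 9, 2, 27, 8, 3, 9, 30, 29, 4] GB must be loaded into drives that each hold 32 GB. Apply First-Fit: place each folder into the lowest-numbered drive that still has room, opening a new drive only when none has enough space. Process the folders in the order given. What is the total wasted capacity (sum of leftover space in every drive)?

40

drive 1: place 8 GB, 24 GB left
drive 2: place 30 GB, 2 GB left
drive 3: place 29 GB, 3 GB left
drive 4: place 28 GB, 4 GB left
drive 1: place 9 GB, 15 GB left
drive 1: place 2 GB, 13 GB left
drive 5: place 27 GB, 5 GB left
drive 1: place 8 GB, 5 GB left
drive 1: place 3 GB, 2 GB left
drive 6: place 9 GB, 23 GB left
drive 7: place 30 GB, 2 GB left
drive 8: place 29 GB, 3 GB left
drive 4: place 4 GB, 0 GB left
8 drives × 32 GB = 256 GB; used 216 GB; unused 40 GB.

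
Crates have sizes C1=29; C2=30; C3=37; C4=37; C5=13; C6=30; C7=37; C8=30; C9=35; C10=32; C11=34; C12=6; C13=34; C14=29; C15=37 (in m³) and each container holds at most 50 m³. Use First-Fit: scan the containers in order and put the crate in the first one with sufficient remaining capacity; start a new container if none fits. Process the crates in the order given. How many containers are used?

13

container 1: place C1 (29 m³), 21 m³ left
container 2: place C2 (30 m³), 20 m³ left
container 3: place C3 (37 m³), 13 m³ left
container 4: place C4 (37 m³), 13 m³ left
container 1: place C5 (13 m³), 8 m³ left
container 5: place C6 (30 m³), 20 m³ left
container 6: place C7 (37 m³), 13 m³ left
container 7: place C8 (30 m³), 20 m³ left
container 8: place C9 (35 m³), 15 m³ left
container 9: place C10 (32 m³), 18 m³ left
container 10: place C11 (34 m³), 16 m³ left
container 1: place C12 (6 m³), 2 m³ left
container 11: place C13 (34 m³), 16 m³ left
container 12: place C14 (29 m³), 21 m³ left
container 13: place C15 (37 m³), 13 m³ left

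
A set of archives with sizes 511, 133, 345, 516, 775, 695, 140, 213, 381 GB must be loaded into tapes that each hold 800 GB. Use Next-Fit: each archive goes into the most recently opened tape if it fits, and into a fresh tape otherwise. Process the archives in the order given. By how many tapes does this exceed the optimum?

1

Next-Fit: [511,133] [345] [516] [775] [695] [140,213,381] → 6 tapes.
Total size 3709 GB; any packing needs at least ⌈3709/800⌉ = 5 tapes.
An optimal packing achieves that bound: [775] [695] [516,213] [511,140,133] [381,345] → 5 tapes.
Excess: 6 − 5 = 1.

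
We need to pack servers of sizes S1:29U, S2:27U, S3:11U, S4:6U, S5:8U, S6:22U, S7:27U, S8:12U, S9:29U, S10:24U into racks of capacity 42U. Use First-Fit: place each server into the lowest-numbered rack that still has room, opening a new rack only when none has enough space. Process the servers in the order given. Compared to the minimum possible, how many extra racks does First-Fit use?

0

First-Fit: [29,11] [27,6,8] [22,12] [27] [29] [24] → 6 racks.
6 servers exceed 21U (half the capacity), and no two of those can share a rack, so at least 6 racks are needed.
So 6 is already optimal.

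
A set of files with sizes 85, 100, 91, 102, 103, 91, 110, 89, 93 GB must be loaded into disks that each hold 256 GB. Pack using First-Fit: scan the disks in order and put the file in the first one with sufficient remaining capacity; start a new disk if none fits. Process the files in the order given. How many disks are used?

5 disks

Put 85 GB in disk 1; 171 GB remain.
Put 100 GB in disk 1; 71 GB remain.
Put 91 GB in disk 2; 165 GB remain.
Put 102 GB in disk 2; 63 GB remain.
Put 103 GB in disk 3; 153 GB remain.
Put 91 GB in disk 3; 62 GB remain.
Put 110 GB in disk 4; 146 GB remain.
Put 89 GB in disk 4; 57 GB remain.
Put 93 GB in disk 5; 163 GB remain.
Final disks: [85,100] [91,102] [103,91] [110,89] [93].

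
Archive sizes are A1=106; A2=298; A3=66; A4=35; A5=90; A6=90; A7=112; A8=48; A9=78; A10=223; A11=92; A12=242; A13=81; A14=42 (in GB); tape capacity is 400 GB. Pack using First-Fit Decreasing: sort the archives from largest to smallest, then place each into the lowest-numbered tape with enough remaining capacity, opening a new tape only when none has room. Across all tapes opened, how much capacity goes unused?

Sorted descending: 298, 242, 223, 112, 106, 92, 90, 90, 81, 78, 66, 48, 42, 35.
298 GB → tape 1 (remaining 102 GB)
242 GB → tape 2 (remaining 158 GB)
223 GB → tape 3 (remaining 177 GB)
112 GB → tape 2 (remaining 46 GB)
106 GB → tape 3 (remaining 71 GB)
92 GB → tape 1 (remaining 10 GB)
90 GB → tape 4 (remaining 310 GB)
90 GB → tape 4 (remaining 220 GB)
81 GB → tape 4 (remaining 139 GB)
78 GB → tape 4 (remaining 61 GB)
66 GB → tape 3 (remaining 5 GB)
48 GB → tape 4 (remaining 13 GB)
42 GB → tape 2 (remaining 4 GB)
35 GB → tape 5 (remaining 365 GB)
5 tapes × 400 GB = 2000 GB; used 1603 GB; unused 397 GB.

397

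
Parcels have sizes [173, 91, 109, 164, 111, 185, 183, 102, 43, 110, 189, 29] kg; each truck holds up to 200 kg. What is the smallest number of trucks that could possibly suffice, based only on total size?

8 trucks

Total size = 173 + 91 + 109 + 164 + 111 + 185 + 183 + 102 + 43 + 110 + 189 + 29 = 1489 kg.
⌈1489 / 200⌉ = 8.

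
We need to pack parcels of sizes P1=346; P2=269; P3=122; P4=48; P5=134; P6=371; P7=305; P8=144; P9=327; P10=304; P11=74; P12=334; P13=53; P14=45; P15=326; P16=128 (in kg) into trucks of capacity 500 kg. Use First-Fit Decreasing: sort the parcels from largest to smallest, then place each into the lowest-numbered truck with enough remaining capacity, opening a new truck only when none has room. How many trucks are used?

Sorted descending: 371, 346, 334, 327, 326, 305, 304, 269, 144, 134, 128, 122, 74, 53, 48, 45.
Put 371 kg in truck 1; 129 kg remain.
Put 346 kg in truck 2; 154 kg remain.
Put 334 kg in truck 3; 166 kg remain.
Put 327 kg in truck 4; 173 kg remain.
Put 326 kg in truck 5; 174 kg remain.
Put 305 kg in truck 6; 195 kg remain.
Put 304 kg in truck 7; 196 kg remain.
Put 269 kg in truck 8; 231 kg remain.
Put 144 kg in truck 2; 10 kg remain.
Put 134 kg in truck 3; 32 kg remain.
Put 128 kg in truck 1; 1 kg remain.
Put 122 kg in truck 4; 51 kg remain.
Put 74 kg in truck 5; 100 kg remain.
Put 53 kg in truck 5; 47 kg remain.
Put 48 kg in truck 4; 3 kg remain.
Put 45 kg in truck 5; 2 kg remain.

8 trucks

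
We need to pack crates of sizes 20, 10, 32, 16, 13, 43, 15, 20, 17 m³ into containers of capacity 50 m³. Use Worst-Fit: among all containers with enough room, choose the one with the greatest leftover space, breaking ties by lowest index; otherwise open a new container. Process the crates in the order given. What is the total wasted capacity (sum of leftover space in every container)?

64

Put 20 m³ in container 1; 30 m³ remain.
Put 10 m³ in container 1; 20 m³ remain.
Put 32 m³ in container 2; 18 m³ remain.
Put 16 m³ in container 1; 4 m³ remain.
Put 13 m³ in container 2; 5 m³ remain.
Put 43 m³ in container 3; 7 m³ remain.
Put 15 m³ in container 4; 35 m³ remain.
Put 20 m³ in container 4; 15 m³ remain.
Put 17 m³ in container 5; 33 m³ remain.
5 containers × 50 m³ = 250 m³; used 186 m³; unused 64 m³.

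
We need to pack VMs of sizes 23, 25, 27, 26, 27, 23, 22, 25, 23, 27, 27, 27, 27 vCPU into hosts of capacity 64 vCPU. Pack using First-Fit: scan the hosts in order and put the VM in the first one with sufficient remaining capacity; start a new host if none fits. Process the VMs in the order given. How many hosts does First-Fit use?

host 1: place 23 vCPU, 41 vCPU left
host 1: place 25 vCPU, 16 vCPU left
host 2: place 27 vCPU, 37 vCPU left
host 2: place 26 vCPU, 11 vCPU left
host 3: place 27 vCPU, 37 vCPU left
host 3: place 23 vCPU, 14 vCPU left
host 4: place 22 vCPU, 42 vCPU left
host 4: place 25 vCPU, 17 vCPU left
host 5: place 23 vCPU, 41 vCPU left
host 5: place 27 vCPU, 14 vCPU left
host 6: place 27 vCPU, 37 vCPU left
host 6: place 27 vCPU, 10 vCPU left
host 7: place 27 vCPU, 37 vCPU left

7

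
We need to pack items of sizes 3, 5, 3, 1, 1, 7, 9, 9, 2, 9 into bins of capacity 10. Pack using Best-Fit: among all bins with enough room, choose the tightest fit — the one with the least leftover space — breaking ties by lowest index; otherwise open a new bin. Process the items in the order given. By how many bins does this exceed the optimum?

1

Best-Fit: [3,5,1,1] [3,7] [9] [9] [2] [9] → 6 bins.
Total size 49; any packing needs at least ⌈49/10⌉ = 5 bins.
An optimal packing achieves that bound: [9,1] [9,1] [9] [7,3] [5,3,2] → 5 bins.
Excess: 6 − 5 = 1.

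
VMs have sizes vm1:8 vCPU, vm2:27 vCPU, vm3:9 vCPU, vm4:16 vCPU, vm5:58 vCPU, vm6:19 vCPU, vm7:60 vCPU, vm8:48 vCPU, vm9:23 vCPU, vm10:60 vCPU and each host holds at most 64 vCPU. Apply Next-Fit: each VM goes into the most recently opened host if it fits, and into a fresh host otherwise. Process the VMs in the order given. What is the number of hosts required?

7

host 1: place vm1 (8 vCPU), 56 vCPU left
host 1: place vm2 (27 vCPU), 29 vCPU left
host 1: place vm3 (9 vCPU), 20 vCPU left
host 1: place vm4 (16 vCPU), 4 vCPU left
host 2: place vm5 (58 vCPU), 6 vCPU left
host 3: place vm6 (19 vCPU), 45 vCPU left
host 4: place vm7 (60 vCPU), 4 vCPU left
host 5: place vm8 (48 vCPU), 16 vCPU left
host 6: place vm9 (23 vCPU), 41 vCPU left
host 7: place vm10 (60 vCPU), 4 vCPU left
Final hosts: [8,27,9,16] [58] [19] [60] [48] [23] [60].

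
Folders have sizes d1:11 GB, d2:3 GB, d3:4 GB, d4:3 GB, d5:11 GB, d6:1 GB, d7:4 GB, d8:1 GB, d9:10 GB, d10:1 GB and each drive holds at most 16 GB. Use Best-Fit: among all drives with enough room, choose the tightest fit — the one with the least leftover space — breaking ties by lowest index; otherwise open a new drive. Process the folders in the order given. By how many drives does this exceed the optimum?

0

Best-Fit: [11,3,1,1] [4,3] [11,4,1] [10] → 4 drives.
Total size 49 GB; any packing needs at least ⌈49/16⌉ = 4 drives.
So 4 is already optimal.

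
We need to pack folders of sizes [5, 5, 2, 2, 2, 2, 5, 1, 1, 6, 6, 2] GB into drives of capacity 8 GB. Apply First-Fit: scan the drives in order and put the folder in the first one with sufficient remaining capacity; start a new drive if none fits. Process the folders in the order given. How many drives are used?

6

5 GB → drive 1 (remaining 3 GB)
5 GB → drive 2 (remaining 3 GB)
2 GB → drive 1 (remaining 1 GB)
2 GB → drive 2 (remaining 1 GB)
2 GB → drive 3 (remaining 6 GB)
2 GB → drive 3 (remaining 4 GB)
5 GB → drive 4 (remaining 3 GB)
1 GB → drive 1 (remaining 0 GB)
1 GB → drive 2 (remaining 0 GB)
6 GB → drive 5 (remaining 2 GB)
6 GB → drive 6 (remaining 2 GB)
2 GB → drive 3 (remaining 2 GB)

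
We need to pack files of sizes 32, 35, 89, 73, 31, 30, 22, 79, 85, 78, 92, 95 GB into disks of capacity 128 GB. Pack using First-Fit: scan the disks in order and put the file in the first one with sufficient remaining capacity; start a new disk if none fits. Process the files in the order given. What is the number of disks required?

8 disks

disk 1: place 32 GB, 96 GB left
disk 1: place 35 GB, 61 GB left
disk 2: place 89 GB, 39 GB left
disk 3: place 73 GB, 55 GB left
disk 1: place 31 GB, 30 GB left
disk 1: place 30 GB, 0 GB left
disk 2: place 22 GB, 17 GB left
disk 4: place 79 GB, 49 GB left
disk 5: place 85 GB, 43 GB left
disk 6: place 78 GB, 50 GB left
disk 7: place 92 GB, 36 GB left
disk 8: place 95 GB, 33 GB left
Final disks: [32,35,31,30] [89,22] [73] [79] [85] [78] [92] [95].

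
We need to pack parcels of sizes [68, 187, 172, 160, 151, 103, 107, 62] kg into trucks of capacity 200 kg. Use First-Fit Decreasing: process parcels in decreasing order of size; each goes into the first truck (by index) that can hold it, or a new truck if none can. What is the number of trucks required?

Sorted descending: 187, 172, 160, 151, 107, 103, 68, 62.
Put 187 kg in truck 1; 13 kg remain.
Put 172 kg in truck 2; 28 kg remain.
Put 160 kg in truck 3; 40 kg remain.
Put 151 kg in truck 4; 49 kg remain.
Put 107 kg in truck 5; 93 kg remain.
Put 103 kg in truck 6; 97 kg remain.
Put 68 kg in truck 5; 25 kg remain.
Put 62 kg in truck 6; 35 kg remain.
Final trucks: [187] [172] [160] [151] [107,68] [103,62].

6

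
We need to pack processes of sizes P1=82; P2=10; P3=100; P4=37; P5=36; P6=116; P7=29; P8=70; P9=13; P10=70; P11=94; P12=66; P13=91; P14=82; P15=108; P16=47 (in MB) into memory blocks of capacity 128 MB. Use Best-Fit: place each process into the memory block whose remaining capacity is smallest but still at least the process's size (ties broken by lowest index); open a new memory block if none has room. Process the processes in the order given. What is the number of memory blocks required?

Put P1 (82 MB) in memory block 1; 46 MB remain.
Put P2 (10 MB) in memory block 1; 36 MB remain.
Put P3 (100 MB) in memory block 2; 28 MB remain.
Put P4 (37 MB) in memory block 3; 91 MB remain.
Put P5 (36 MB) in memory block 1; 0 MB remain.
Put P6 (116 MB) in memory block 4; 12 MB remain.
Put P7 (29 MB) in memory block 3; 62 MB remain.
Put P8 (70 MB) in memory block 5; 58 MB remain.
Put P9 (13 MB) in memory block 2; 15 MB remain.
Put P10 (70 MB) in memory block 6; 58 MB remain.
Put P11 (94 MB) in memory block 7; 34 MB remain.
Put P12 (66 MB) in memory block 8; 62 MB remain.
Put P13 (91 MB) in memory block 9; 37 MB remain.
Put P14 (82 MB) in memory block 10; 46 MB remain.
Put P15 (108 MB) in memory block 11; 20 MB remain.
Put P16 (47 MB) in memory block 5; 11 MB remain.
Final memory blocks: [82,10,36] [100,13] [37,29] [116] [70,47] [70] [94] [66] [91] [82] [108].

11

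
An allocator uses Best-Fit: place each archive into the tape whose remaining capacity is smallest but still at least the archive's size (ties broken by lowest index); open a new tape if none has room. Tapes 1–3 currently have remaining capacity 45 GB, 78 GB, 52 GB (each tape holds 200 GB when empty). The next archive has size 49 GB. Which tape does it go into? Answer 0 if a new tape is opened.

3

Tapes with room: tape 2 (78 GB), tape 3 (52 GB).
Tightest fit is tape 3 with 52 GB free.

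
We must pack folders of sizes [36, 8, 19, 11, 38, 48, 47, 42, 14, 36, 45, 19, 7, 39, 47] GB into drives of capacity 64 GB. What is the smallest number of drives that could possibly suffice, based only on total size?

8 drives

Total size = 36 + 8 + 19 + 11 + 38 + 48 + 47 + 42 + 14 + 36 + 45 + 19 + 7 + 39 + 47 = 456 GB.
⌈456 / 64⌉ = 8.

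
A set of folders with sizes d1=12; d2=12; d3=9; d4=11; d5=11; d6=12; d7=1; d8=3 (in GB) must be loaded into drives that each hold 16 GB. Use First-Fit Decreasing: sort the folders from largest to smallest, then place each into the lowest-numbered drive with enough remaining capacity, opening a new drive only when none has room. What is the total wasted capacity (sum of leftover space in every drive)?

25

Sorted descending: 12, 12, 12, 11, 11, 9, 3, 1.
Put 12 GB in drive 1; 4 GB remain.
Put 12 GB in drive 2; 4 GB remain.
Put 12 GB in drive 3; 4 GB remain.
Put 11 GB in drive 4; 5 GB remain.
Put 11 GB in drive 5; 5 GB remain.
Put 9 GB in drive 6; 7 GB remain.
Put 3 GB in drive 1; 1 GB remain.
Put 1 GB in drive 1; 0 GB remain.
6 drives × 16 GB = 96 GB; used 71 GB; unused 25 GB.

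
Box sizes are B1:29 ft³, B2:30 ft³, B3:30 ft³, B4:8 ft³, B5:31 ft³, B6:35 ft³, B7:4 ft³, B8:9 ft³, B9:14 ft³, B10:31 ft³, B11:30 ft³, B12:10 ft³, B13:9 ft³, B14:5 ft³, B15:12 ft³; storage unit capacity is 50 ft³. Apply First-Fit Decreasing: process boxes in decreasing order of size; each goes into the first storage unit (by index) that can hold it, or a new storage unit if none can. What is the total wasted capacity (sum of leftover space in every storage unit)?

Sorted descending: 35, 31, 31, 30, 30, 30, 29, 14, 12, 10, 9, 9, 8, 5, 4.
35 ft³ → storage unit 1 (remaining 15 ft³)
31 ft³ → storage unit 2 (remaining 19 ft³)
31 ft³ → storage unit 3 (remaining 19 ft³)
30 ft³ → storage unit 4 (remaining 20 ft³)
30 ft³ → storage unit 5 (remaining 20 ft³)
30 ft³ → storage unit 6 (remaining 20 ft³)
29 ft³ → storage unit 7 (remaining 21 ft³)
14 ft³ → storage unit 1 (remaining 1 ft³)
12 ft³ → storage unit 2 (remaining 7 ft³)
10 ft³ → storage unit 3 (remaining 9 ft³)
9 ft³ → storage unit 3 (remaining 0 ft³)
9 ft³ → storage unit 4 (remaining 11 ft³)
8 ft³ → storage unit 4 (remaining 3 ft³)
5 ft³ → storage unit 2 (remaining 2 ft³)
4 ft³ → storage unit 5 (remaining 16 ft³)
7 storage units × 50 ft³ = 350 ft³; used 287 ft³; unused 63 ft³.

63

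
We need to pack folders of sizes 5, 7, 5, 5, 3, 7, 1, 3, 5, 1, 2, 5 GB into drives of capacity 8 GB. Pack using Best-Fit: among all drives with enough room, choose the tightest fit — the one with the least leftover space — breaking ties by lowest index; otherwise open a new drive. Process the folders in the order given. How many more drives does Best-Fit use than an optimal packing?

0

Best-Fit: [5,3] [7,1] [5,3] [5,2] [7,1] [5] [5] → 7 drives.
Total size 49 GB; any packing needs at least ⌈49/8⌉ = 7 drives.
So 7 is already optimal.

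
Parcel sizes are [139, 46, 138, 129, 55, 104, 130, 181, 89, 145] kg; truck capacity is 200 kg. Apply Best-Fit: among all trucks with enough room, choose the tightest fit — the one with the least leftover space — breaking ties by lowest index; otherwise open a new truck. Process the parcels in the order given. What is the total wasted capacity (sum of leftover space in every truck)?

truck 1: place 139 kg, 61 kg left
truck 1: place 46 kg, 15 kg left
truck 2: place 138 kg, 62 kg left
truck 3: place 129 kg, 71 kg left
truck 2: place 55 kg, 7 kg left
truck 4: place 104 kg, 96 kg left
truck 5: place 130 kg, 70 kg left
truck 6: place 181 kg, 19 kg left
truck 4: place 89 kg, 7 kg left
truck 7: place 145 kg, 55 kg left
7 trucks × 200 kg = 1400 kg; used 1156 kg; unused 244 kg.

244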